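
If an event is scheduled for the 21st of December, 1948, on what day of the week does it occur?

Tuesday

Doomsday rule: the anchor day for the 1900s is Wednesday. For year 48: 48÷12 = 4 r 0, and 0÷4 = 0, so 4+0+0 = 4.
Wednesday + 4 ≡ Sunday — that's 1948's doomsday.
In December the doomsday date is Dec 12.
Dec 21 is 9 days after Dec 12; 9 mod 7 = 2, so Sunday + 2 = Tuesday.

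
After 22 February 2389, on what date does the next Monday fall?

February 27, 2389

Feb 22, 2389 is a Wednesday.
From Wednesday to the next Monday is 5 days.
Feb 22, 2389 + 5 = Feb 27, 2389.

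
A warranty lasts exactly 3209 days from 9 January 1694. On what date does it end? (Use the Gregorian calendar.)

October 24, 1702

+365 (one year) → Jan 9, 1695 (2844 left).
+365 (one year) → Jan 9, 1696 (2479 left).
+366 (one year; includes Feb 29, 1696) → Jan 9, 1697 (2113 left).
+365 (one year) → Jan 9, 1698 (1748 left).
+365 (one year) → Jan 9, 1699 (1383 left).
+365 (one year) → Jan 9, 1700 (1018 left).
+365 (one year) → Jan 9, 1701 (653 left).
+365 (one year) → Jan 9, 1702 (288 left).
Jan has 31 days: +23 → Feb 1, 1702 (265 left).
Feb has 28 days: +28 → Mar 1, 1702 (237 left).
Mar has 31 days: +31 → Apr 1, 1702 (206 left).
Apr has 30 days: +30 → May 1, 1702 (176 left).
May has 31 days: +31 → Jun 1, 1702 (145 left).
Jun has 30 days: +30 → Jul 1, 1702 (115 left).
Jul has 31 days: +31 → Aug 1, 1702 (84 left).
Aug has 31 days: +31 → Sep 1, 1702 (53 left).
Sep has 30 days: +30 → Oct 1, 1702 (23 left).
+23 → Oct 24, 1702.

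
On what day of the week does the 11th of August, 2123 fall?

January 1, 2123 is a Friday.
Jan 1, 2123 → Feb 1, 2123: 31 days (January has 31).
Feb 1, 2123 → Mar 1, 2123: 28 days (February has 28).
Mar 1, 2123 → Apr 1, 2123: 31 days (March has 31).
Apr 1, 2123 → May 1, 2123: 30 days (April has 30).
May 1, 2123 → Jun 1, 2123: 31 days (May has 31).
Jun 1, 2123 → Jul 1, 2123: 30 days (June has 30).
Jul 1, 2123 → Aug 1, 2123: 31 days (July has 31).
Aug 1, 2123 → Aug 11, 2123: 10 days.
Total: 222 days.
222 mod 7 = 5, so Friday + 5 = Wednesday.

Wednesday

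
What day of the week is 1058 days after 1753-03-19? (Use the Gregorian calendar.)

Mar 19, 1753 is a Monday.
1058 mod 7 = 1, so 1058 days after a Monday is Monday + 1 = Tuesday.

Tuesday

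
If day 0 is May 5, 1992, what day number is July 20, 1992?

May 5, 1992 → Jun 5, 1992: 31 days (May has 31).
Jun 5, 1992 → Jul 5, 1992: 30 days (June has 30).
Jul 5, 1992 → Jul 20, 1992: 15 days.
Total: 76 days.

76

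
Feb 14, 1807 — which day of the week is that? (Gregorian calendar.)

Doomsday rule: the anchor day for the 1800s is Friday. For year 07: 7÷12 = 0 r 7, and 7÷4 = 1, so 0+7+1 = 8.
Friday + 8 ≡ Saturday — that's 1807's doomsday.
In February the doomsday date is Feb 28 (1807 is not a leap year).
Feb 14 is 14 days before Feb 28; 14 mod 7 = 0, so Saturday − 0 = Saturday.

Saturday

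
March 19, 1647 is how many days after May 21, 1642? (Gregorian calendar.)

May 21, 1642 → May 21, 1643: 365 days.
May 21, 1643 → May 21, 1644: 366 days (Feb 29, 1644 is in that span).
May 21, 1644 → May 21, 1645: 365 days.
May 21, 1645 → May 21, 1646: 365 days.
May 21, 1646 → Jun 21, 1646: 31 days (May has 31).
Jun 21, 1646 → Jul 21, 1646: 30 days (June has 30).
Jul 21, 1646 → Aug 21, 1646: 31 days (July has 31).
Aug 21, 1646 → Sep 21, 1646: 31 days (August has 31).
Sep 21, 1646 → Oct 21, 1646: 30 days (September has 30).
Oct 21, 1646 → Nov 21, 1646: 31 days (October has 31).
Nov 21, 1646 → Dec 21, 1646: 30 days (November has 30).
Dec 21, 1646 → Jan 21, 1647: 31 days (December has 31).
Jan 21, 1647 → Feb 21, 1647: 31 days (January has 31).
Feb 21, 1647 → Mar 19, 1647: 26 days.
Total: 1763 days.

1763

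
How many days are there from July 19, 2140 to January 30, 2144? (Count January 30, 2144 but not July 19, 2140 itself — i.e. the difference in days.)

1290

Jul 19, 2140 → Jul 19, 2141: 365 days.
Jul 19, 2141 → Jul 19, 2142: 365 days.
Jul 19, 2142 → Jul 19, 2143: 365 days.
Jul 19, 2143 → Aug 19, 2143: 31 days (July has 31).
Aug 19, 2143 → Sep 19, 2143: 31 days (August has 31).
Sep 19, 2143 → Oct 19, 2143: 30 days (September has 30).
Oct 19, 2143 → Nov 19, 2143: 31 days (October has 31).
Nov 19, 2143 → Dec 19, 2143: 30 days (November has 30).
Dec 19, 2143 → Jan 19, 2144: 31 days (December has 31).
Jan 19, 2144 → Jan 30, 2144: 11 days.
Total: 1290 days.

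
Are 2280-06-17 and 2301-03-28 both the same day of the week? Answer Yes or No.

Yes

From Jun 17, 2280 to Mar 28, 2301 is 7588 days.
7588 mod 7 = 0, so they are the same weekday.
(Jun 17, 2280 is a Thursday; Mar 28, 2301 is a Thursday.)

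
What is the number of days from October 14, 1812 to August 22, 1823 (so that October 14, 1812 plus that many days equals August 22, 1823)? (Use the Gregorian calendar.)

3964

Oct 14, 1812 → Oct 14, 1813: 365 days.
Oct 14, 1813 → Oct 14, 1814: 365 days.
Oct 14, 1814 → Oct 14, 1815: 365 days.
Oct 14, 1815 → Oct 14, 1816: 366 days (Feb 29, 1816 is in that span).
Oct 14, 1816 → Oct 14, 1817: 365 days.
Oct 14, 1817 → Oct 14, 1818: 365 days.
Oct 14, 1818 → Oct 14, 1819: 365 days.
Oct 14, 1819 → Oct 14, 1820: 366 days (Feb 29, 1820 is in that span).
Oct 14, 1820 → Oct 14, 1821: 365 days.
Oct 14, 1821 → Oct 14, 1822: 365 days.
Oct 14, 1822 → Nov 14, 1822: 31 days (October has 31).
Nov 14, 1822 → Dec 14, 1822: 30 days (November has 30).
Dec 14, 1822 → Jan 14, 1823: 31 days (December has 31).
Jan 14, 1823 → Feb 14, 1823: 31 days (January has 31).
Feb 14, 1823 → Mar 14, 1823: 28 days (February has 28).
Mar 14, 1823 → Apr 14, 1823: 31 days (March has 31).
Apr 14, 1823 → May 14, 1823: 30 days (April has 30).
May 14, 1823 → Jun 14, 1823: 31 days (May has 31).
Jun 14, 1823 → Jul 14, 1823: 30 days (June has 30).
Jul 14, 1823 → Aug 14, 1823: 31 days (July has 31).
Aug 14, 1823 → Aug 22, 1823: 8 days.
Total: 3964 days.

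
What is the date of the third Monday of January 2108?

January 1, 2108 is a Sunday.
The first Monday is therefore January 2 (1 days later).
The third Monday is 2 + 2×7 = January 16.

January 16, 2108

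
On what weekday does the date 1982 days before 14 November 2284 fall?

First find the weekday of Nov 14, 2284. Doomsday rule: the anchor day for the 2200s is Friday. For year 84: 84÷12 = 7 r 0, and 0÷4 = 0, so 7+0+0 = 7.
Friday + 7 ≡ Friday — that's 2284's doomsday.
In November the doomsday date is Nov 7.
Nov 14 is 7 days after Nov 7; 7 mod 7 = 0, so Friday + 0 = Friday.
1982 mod 7 = 1, so 1982 days before a Friday is Friday − 1 = Thursday.

Thursday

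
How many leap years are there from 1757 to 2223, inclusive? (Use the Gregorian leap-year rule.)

Multiples of 4 in [1757,2223]: 116.
Of those, multiples of 100: 5 (not leap unless ÷400).
Multiples of 400: 1.
Leap years = 116 − 5 + 1 = 112.

112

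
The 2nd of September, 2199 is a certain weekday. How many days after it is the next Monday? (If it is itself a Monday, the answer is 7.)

7

Sep 2, 2199 is a Monday.
From Monday to the next Monday is 7 days.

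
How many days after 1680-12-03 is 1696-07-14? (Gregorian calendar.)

Dec 3, 1680 → Dec 3, 1681: 365 days.
Dec 3, 1681 → Dec 3, 1682: 365 days.
Dec 3, 1682 → Dec 3, 1683: 365 days.
Dec 3, 1683 → Dec 3, 1684: 366 days (Feb 29, 1684 is in that span).
Dec 3, 1684 → Dec 3, 1685: 365 days.
Dec 3, 1685 → Dec 3, 1686: 365 days.
Dec 3, 1686 → Dec 3, 1687: 365 days.
Dec 3, 1687 → Dec 3, 1688: 366 days (Feb 29, 1688 is in that span).
Dec 3, 1688 → Dec 3, 1689: 365 days.
Dec 3, 1689 → Dec 3, 1690: 365 days.
Dec 3, 1690 → Dec 3, 1691: 365 days.
Dec 3, 1691 → Dec 3, 1692: 366 days (Feb 29, 1692 is in that span).
Dec 3, 1692 → Dec 3, 1693: 365 days.
Dec 3, 1693 → Dec 3, 1694: 365 days.
Dec 3, 1694 → Dec 3, 1695: 365 days.
Dec 3, 1695 → Jan 3, 1696: 31 days (December has 31).
Jan 3, 1696 → Feb 3, 1696: 31 days (January has 31).
Feb 3, 1696 → Mar 3, 1696: 29 days (February has 29).
Mar 3, 1696 → Apr 3, 1696: 31 days (March has 31).
Apr 3, 1696 → May 3, 1696: 30 days (April has 30).
May 3, 1696 → Jun 3, 1696: 31 days (May has 31).
Jun 3, 1696 → Jul 3, 1696: 30 days (June has 30).
Jul 3, 1696 → Jul 14, 1696: 11 days.
Total: 5702 days.

5702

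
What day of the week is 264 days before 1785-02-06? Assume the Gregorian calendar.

Feb 6, 1785 is a Sunday.
264 mod 7 = 5, so 264 days before a Sunday is Sunday − 5 = Tuesday.

Tuesday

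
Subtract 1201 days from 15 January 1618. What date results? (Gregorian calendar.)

−365 (one year) → Jan 15, 1617 (836 left).
−366 (one year; includes Feb 29, 1616) → Jan 15, 1616 (470 left).
−365 (one year) → Jan 15, 1615 (105 left).
−15 → Dec 31, 1614 (end of Dec, 31 days; 90 left).
−31 → Nov 30, 1614 (end of Nov, 30 days; 59 left).
−30 → Oct 31, 1614 (end of Oct, 31 days; 29 left).
−29 → Oct 2, 1614.

October 2, 1614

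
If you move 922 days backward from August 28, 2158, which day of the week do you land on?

Wednesday

Aug 28, 2158 is a Monday.
922 mod 7 = 5, so 922 days before a Monday is Monday − 5 = Wednesday.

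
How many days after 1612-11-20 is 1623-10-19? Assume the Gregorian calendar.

Nov 20, 1612 → Nov 20, 1613: 365 days.
Nov 20, 1613 → Nov 20, 1614: 365 days.
Nov 20, 1614 → Nov 20, 1615: 365 days.
Nov 20, 1615 → Nov 20, 1616: 366 days (Feb 29, 1616 is in that span).
Nov 20, 1616 → Nov 20, 1617: 365 days.
Nov 20, 1617 → Nov 20, 1618: 365 days.
Nov 20, 1618 → Nov 20, 1619: 365 days.
Nov 20, 1619 → Nov 20, 1620: 366 days (Feb 29, 1620 is in that span).
Nov 20, 1620 → Nov 20, 1621: 365 days.
Nov 20, 1621 → Nov 20, 1622: 365 days.
Nov 20, 1622 → Dec 20, 1622: 30 days (November has 30).
Dec 20, 1622 → Jan 20, 1623: 31 days (December has 31).
Jan 20, 1623 → Feb 20, 1623: 31 days (January has 31).
Feb 20, 1623 → Mar 20, 1623: 28 days (February has 28).
Mar 20, 1623 → Apr 20, 1623: 31 days (March has 31).
Apr 20, 1623 → May 20, 1623: 30 days (April has 30).
May 20, 1623 → Jun 20, 1623: 31 days (May has 31).
Jun 20, 1623 → Jul 20, 1623: 30 days (June has 30).
Jul 20, 1623 → Aug 20, 1623: 31 days (July has 31).
Aug 20, 1623 → Sep 20, 1623: 31 days (August has 31).
Sep 20, 1623 → Oct 19, 1623: 29 days.
Total: 3985 days.

3985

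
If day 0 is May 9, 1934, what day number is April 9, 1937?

May 9, 1934 → May 9, 1935: 365 days.
May 9, 1935 → May 9, 1936: 366 days (Feb 29, 1936 is in that span).
May 9, 1936 → Jun 9, 1936: 31 days (May has 31).
Jun 9, 1936 → Jul 9, 1936: 30 days (June has 30).
Jul 9, 1936 → Aug 9, 1936: 31 days (July has 31).
Aug 9, 1936 → Sep 9, 1936: 31 days (August has 31).
Sep 9, 1936 → Oct 9, 1936: 30 days (September has 30).
Oct 9, 1936 → Nov 9, 1936: 31 days (October has 31).
Nov 9, 1936 → Dec 9, 1936: 30 days (November has 30).
Dec 9, 1936 → Jan 9, 1937: 31 days (December has 31).
Jan 9, 1937 → Feb 9, 1937: 31 days (January has 31).
Feb 9, 1937 → Mar 9, 1937: 28 days (February has 28).
Mar 9, 1937 → Apr 9, 1937: 31 days.
Total: 1066 days.

1066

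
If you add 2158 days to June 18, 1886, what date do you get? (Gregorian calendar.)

+365 (one year) → Jun 18, 1887 (1793 left).
+366 (one year; includes Feb 29, 1888) → Jun 18, 1888 (1427 left).
+365 (one year) → Jun 18, 1889 (1062 left).
+365 (one year) → Jun 18, 1890 (697 left).
+365 (one year) → Jun 18, 1891 (332 left).
Jun has 30 days: +13 → Jul 1, 1891 (319 left).
Jul has 31 days: +31 → Aug 1, 1891 (288 left).
Aug has 31 days: +31 → Sep 1, 1891 (257 left).
Sep has 30 days: +30 → Oct 1, 1891 (227 left).
Oct has 31 days: +31 → Nov 1, 1891 (196 left).
Nov has 30 days: +30 → Dec 1, 1891 (166 left).
Dec has 31 days: +31 → Jan 1, 1892 (135 left).
Jan has 31 days: +31 → Feb 1, 1892 (104 left).
Feb has 29 days: +29 → Mar 1, 1892 (75 left).
Mar has 31 days: +31 → Apr 1, 1892 (44 left).
Apr has 30 days: +30 → May 1, 1892 (14 left).
+14 → May 15, 1892.

May 15, 1892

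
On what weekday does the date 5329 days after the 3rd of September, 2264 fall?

Sep 3, 2264 is a Saturday.
5329 mod 7 = 2, so 5329 days after a Saturday is Saturday + 2 = Monday.

Monday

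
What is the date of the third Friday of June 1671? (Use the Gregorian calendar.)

June 19, 1671

June 1, 1671 is a Monday.
The first Friday is therefore June 5 (4 days later).
The third Friday is 5 + 2×7 = June 19.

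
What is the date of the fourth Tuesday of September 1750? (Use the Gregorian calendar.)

September 22, 1750

September 1, 1750 is a Tuesday.
The first Tuesday is therefore September 1 (same day).
The fourth Tuesday is 1 + 3×7 = September 22.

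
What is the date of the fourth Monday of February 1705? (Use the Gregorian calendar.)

February 23, 1705

February 1, 1705 is a Sunday.
The first Monday is therefore February 2 (1 days later).
The fourth Monday is 2 + 3×7 = February 23.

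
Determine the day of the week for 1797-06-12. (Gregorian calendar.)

Monday

Doomsday rule: the anchor day for the 1700s is Sunday. For year 97: 97÷12 = 8 r 1, and 1÷4 = 0, so 8+1+0 = 9.
Sunday + 9 ≡ Tuesday — that's 1797's doomsday.
In June the doomsday date is Jun 6.
Jun 12 is 6 days after Jun 6; 6 mod 7 = 6, so Tuesday + 6 = Monday.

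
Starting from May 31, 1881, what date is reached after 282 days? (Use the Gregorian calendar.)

May has 31 days: +1 → Jun 1, 1881 (281 left).
Jun has 30 days: +30 → Jul 1, 1881 (251 left).
Jul has 31 days: +31 → Aug 1, 1881 (220 left).
Aug has 31 days: +31 → Sep 1, 1881 (189 left).
Sep has 30 days: +30 → Oct 1, 1881 (159 left).
Oct has 31 days: +31 → Nov 1, 1881 (128 left).
Nov has 30 days: +30 → Dec 1, 1881 (98 left).
Dec has 31 days: +31 → Jan 1, 1882 (67 left).
Jan has 31 days: +31 → Feb 1, 1882 (36 left).
Feb has 28 days: +28 → Mar 1, 1882 (8 left).
+8 → Mar 9, 1882.

March 9, 1882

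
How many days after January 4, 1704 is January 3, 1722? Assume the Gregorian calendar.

6574

Jan 4, 1704 → Jan 4, 1705: 366 days (Feb 29, 1704 is in that span).
Jan 4, 1705 → Jan 4, 1706: 365 days.
Jan 4, 1706 → Jan 4, 1707: 365 days.
Jan 4, 1707 → Jan 4, 1708: 365 days.
Jan 4, 1708 → Jan 4, 1709: 366 days (Feb 29, 1708 is in that span).
Jan 4, 1709 → Jan 4, 1710: 365 days.
Jan 4, 1710 → Jan 4, 1711: 365 days.
Jan 4, 1711 → Jan 4, 1712: 365 days.
Jan 4, 1712 → Jan 4, 1713: 366 days (Feb 29, 1712 is in that span).
Jan 4, 1713 → Jan 4, 1714: 365 days.
Jan 4, 1714 → Jan 4, 1715: 365 days.
Jan 4, 1715 → Jan 4, 1716: 365 days.
Jan 4, 1716 → Jan 4, 1717: 366 days (Feb 29, 1716 is in that span).
Jan 4, 1717 → Jan 4, 1718: 365 days.
Jan 4, 1718 → Jan 4, 1719: 365 days.
Jan 4, 1719 → Jan 4, 1720: 365 days.
Jan 4, 1720 → Jan 4, 1721: 366 days (Feb 29, 1720 is in that span).
Jan 4, 1721 → Feb 4, 1721: 31 days (January has 31).
Feb 4, 1721 → Mar 4, 1721: 28 days (February has 28).
Mar 4, 1721 → Apr 4, 1721: 31 days (March has 31).
Apr 4, 1721 → May 4, 1721: 30 days (April has 30).
May 4, 1721 → Jun 4, 1721: 31 days (May has 31).
Jun 4, 1721 → Jul 4, 1721: 30 days (June has 30).
Jul 4, 1721 → Aug 4, 1721: 31 days (July has 31).
Aug 4, 1721 → Sep 4, 1721: 31 days (August has 31).
Sep 4, 1721 → Oct 4, 1721: 30 days (September has 30).
Oct 4, 1721 → Nov 4, 1721: 31 days (October has 31).
Nov 4, 1721 → Dec 4, 1721: 30 days (November has 30).
Dec 4, 1721 → Jan 3, 1722: 30 days.
Total: 6574 days.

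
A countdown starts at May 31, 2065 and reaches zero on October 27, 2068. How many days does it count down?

1245

May 31, 2065 → May 31, 2066: 365 days.
May 31, 2066 → May 31, 2067: 365 days.
May 31, 2067 → May 31, 2068: 366 days (Feb 29, 2068 is in that span).
May 31, 2068 → Jun 30, 2068: 30 days (May has 31).
Jun 30, 2068 → Jul 30, 2068: 30 days (June has 30).
Jul 30, 2068 → Aug 30, 2068: 31 days (July has 31).
Aug 30, 2068 → Sep 30, 2068: 31 days (August has 31).
Sep 30, 2068 → Oct 27, 2068: 27 days.
Total: 1245 days.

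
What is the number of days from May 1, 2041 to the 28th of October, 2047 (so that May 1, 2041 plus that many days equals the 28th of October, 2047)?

May 1, 2041 → May 1, 2042: 365 days.
May 1, 2042 → May 1, 2043: 365 days.
May 1, 2043 → May 1, 2044: 366 days (Feb 29, 2044 is in that span).
May 1, 2044 → May 1, 2045: 365 days.
May 1, 2045 → May 1, 2046: 365 days.
May 1, 2046 → May 1, 2047: 365 days.
May 1, 2047 → Jun 1, 2047: 31 days (May has 31).
Jun 1, 2047 → Jul 1, 2047: 30 days (June has 30).
Jul 1, 2047 → Aug 1, 2047: 31 days (July has 31).
Aug 1, 2047 → Sep 1, 2047: 31 days (August has 31).
Sep 1, 2047 → Oct 1, 2047: 30 days (September has 30).
Oct 1, 2047 → Oct 28, 2047: 27 days.
Total: 2371 days.

2371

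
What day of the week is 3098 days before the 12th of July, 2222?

First find the weekday of Jul 12, 2222. Doomsday rule: the anchor day for the 2200s is Friday. For year 22: 22÷12 = 1 r 10, and 10÷4 = 2, so 1+10+2 = 13.
Friday + 13 ≡ Thursday — that's 2222's doomsday.
In July the doomsday date is Jul 11.
Jul 12 is 1 day after Jul 11; 1 mod 7 = 1, so Thursday + 1 = Friday.
3098 mod 7 = 4, so 3098 days before a Friday is Friday − 4 = Monday.

Monday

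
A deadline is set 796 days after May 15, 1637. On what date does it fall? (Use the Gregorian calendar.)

+365 (one year) → May 15, 1638 (431 left).
+365 (one year) → May 15, 1639 (66 left).
May has 31 days: +17 → Jun 1, 1639 (49 left).
Jun has 30 days: +30 → Jul 1, 1639 (19 left).
+19 → Jul 20, 1639.

July 20, 1639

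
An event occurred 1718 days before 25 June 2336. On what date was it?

−366 (one year; includes Feb 29, 2336) → Jun 25, 2335 (1352 left).
−365 (one year) → Jun 25, 2334 (987 left).
−365 (one year) → Jun 25, 2333 (622 left).
−365 (one year) → Jun 25, 2332 (257 left).
−25 → May 31, 2332 (end of May, 31 days; 232 left).
−31 → Apr 30, 2332 (end of Apr, 30 days; 201 left).
−30 → Mar 31, 2332 (end of Mar, 31 days; 171 left).
−31 → Feb 29, 2332 (end of Feb, 29 days; 140 left).
−29 → Jan 31, 2332 (end of Jan, 31 days; 111 left).
−31 → Dec 31, 2331 (end of Dec, 31 days; 80 left).
−31 → Nov 30, 2331 (end of Nov, 30 days; 49 left).
−30 → Oct 31, 2331 (end of Oct, 31 days; 19 left).
−19 → Oct 12, 2331.

October 12, 2331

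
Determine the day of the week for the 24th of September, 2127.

Wednesday

Doomsday rule: the anchor day for the 2100s is Sunday. For year 27: 27÷12 = 2 r 3, and 3÷4 = 0, so 2+3+0 = 5.
Sunday + 5 ≡ Friday — that's 2127's doomsday.
In September the doomsday date is Sep 5.
Sep 24 is 19 days after Sep 5; 19 mod 7 = 5, so Friday + 5 = Wednesday.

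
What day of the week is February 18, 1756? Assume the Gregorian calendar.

Wednesday

Doomsday rule: the anchor day for the 1700s is Sunday. For year 56: 56÷12 = 4 r 8, and 8÷4 = 2, so 4+8+2 = 14.
Sunday + 14 ≡ Sunday — that's 1756's doomsday.
In February the doomsday date is Feb 29 (1756 is a leap year (divisible by 4)).
Feb 18 is 11 days before Feb 29; 11 mod 7 = 4, so Sunday − 4 = Wednesday.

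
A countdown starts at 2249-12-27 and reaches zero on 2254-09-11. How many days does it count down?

1719

Dec 27, 2249 → Dec 27, 2250: 365 days.
Dec 27, 2250 → Dec 27, 2251: 365 days.
Dec 27, 2251 → Dec 27, 2252: 366 days (Feb 29, 2252 is in that span).
Dec 27, 2252 → Dec 27, 2253: 365 days.
Dec 27, 2253 → Jan 27, 2254: 31 days (December has 31).
Jan 27, 2254 → Feb 27, 2254: 31 days (January has 31).
Feb 27, 2254 → Mar 27, 2254: 28 days (February has 28).
Mar 27, 2254 → Apr 27, 2254: 31 days (March has 31).
Apr 27, 2254 → May 27, 2254: 30 days (April has 30).
May 27, 2254 → Jun 27, 2254: 31 days (May has 31).
Jun 27, 2254 → Jul 27, 2254: 30 days (June has 30).
Jul 27, 2254 → Aug 27, 2254: 31 days (July has 31).
Aug 27, 2254 → Sep 11, 2254: 15 days.
Total: 1719 days.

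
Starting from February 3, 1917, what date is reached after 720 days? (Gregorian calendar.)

January 24, 1919

+365 (one year) → Feb 3, 1918 (355 left).
Feb has 28 days: +26 → Mar 1, 1918 (329 left).
Mar has 31 days: +31 → Apr 1, 1918 (298 left).
Apr has 30 days: +30 → May 1, 1918 (268 left).
May has 31 days: +31 → Jun 1, 1918 (237 left).
Jun has 30 days: +30 → Jul 1, 1918 (207 left).
Jul has 31 days: +31 → Aug 1, 1918 (176 left).
Aug has 31 days: +31 → Sep 1, 1918 (145 left).
Sep has 30 days: +30 → Oct 1, 1918 (115 left).
Oct has 31 days: +31 → Nov 1, 1918 (84 left).
Nov has 30 days: +30 → Dec 1, 1918 (54 left).
Dec has 31 days: +31 → Jan 1, 1919 (23 left).
+23 → Jan 24, 1919.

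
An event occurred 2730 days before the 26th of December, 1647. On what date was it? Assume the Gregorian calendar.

−365 (one year) → Dec 26, 1646 (2365 left).
−365 (one year) → Dec 26, 1645 (2000 left).
−365 (one year) → Dec 26, 1644 (1635 left).
−366 (one year; includes Feb 29, 1644) → Dec 26, 1643 (1269 left).
−365 (one year) → Dec 26, 1642 (904 left).
−365 (one year) → Dec 26, 1641 (539 left).
−365 (one year) → Dec 26, 1640 (174 left).
−26 → Nov 30, 1640 (end of Nov, 30 days; 148 left).
−30 → Oct 31, 1640 (end of Oct, 31 days; 118 left).
−31 → Sep 30, 1640 (end of Sep, 30 days; 87 left).
−30 → Aug 31, 1640 (end of Aug, 31 days; 57 left).
−31 → Jul 31, 1640 (end of Jul, 31 days; 26 left).
−26 → Jul 5, 1640.

July 5, 1640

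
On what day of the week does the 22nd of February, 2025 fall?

Doomsday rule: the anchor day for the 2000s is Tuesday. For year 25: 25÷12 = 2 r 1, and 1÷4 = 0, so 2+1+0 = 3.
Tuesday + 3 ≡ Friday — that's 2025's doomsday.
In February the doomsday date is Feb 28 (2025 is not a leap year).
Feb 22 is 6 days before Feb 28; 6 mod 7 = 6, so Friday − 6 = Saturday.

Saturday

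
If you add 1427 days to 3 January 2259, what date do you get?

+365 (one year) → Jan 3, 2260 (1062 left).
+366 (one year; includes Feb 29, 2260) → Jan 3, 2261 (696 left).
+365 (one year) → Jan 3, 2262 (331 left).
Jan has 31 days: +29 → Feb 1, 2262 (302 left).
Feb has 28 days: +28 → Mar 1, 2262 (274 left).
Mar has 31 days: +31 → Apr 1, 2262 (243 left).
Apr has 30 days: +30 → May 1, 2262 (213 left).
May has 31 days: +31 → Jun 1, 2262 (182 left).
Jun has 30 days: +30 → Jul 1, 2262 (152 left).
Jul has 31 days: +31 → Aug 1, 2262 (121 left).
Aug has 31 days: +31 → Sep 1, 2262 (90 left).
Sep has 30 days: +30 → Oct 1, 2262 (60 left).
Oct has 31 days: +31 → Nov 1, 2262 (29 left).
+29 → Nov 30, 2262.

November 30, 2262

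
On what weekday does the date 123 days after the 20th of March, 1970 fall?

First find the weekday of Mar 20, 1970. Doomsday rule: the anchor day for the 1900s is Wednesday. For year 70: 70÷12 = 5 r 10, and 10÷4 = 2, so 5+10+2 = 17.
Wednesday + 17 ≡ Saturday — that's 1970's doomsday.
In March the doomsday date is Mar 14.
Mar 20 is 6 days after Mar 14; 6 mod 7 = 6, so Saturday + 6 = Friday.
123 mod 7 = 4, so 123 days after a Friday is Friday + 4 = Tuesday.

Tuesday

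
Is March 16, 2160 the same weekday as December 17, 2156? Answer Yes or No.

From Dec 17, 2156 to Mar 16, 2160 is 1185 days.
1185 mod 7 = 2, so they are different weekdays.
(Dec 17, 2156 is a Friday; Mar 16, 2160 is a Sunday.)

No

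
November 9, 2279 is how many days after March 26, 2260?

7167

Mar 26, 2260 → Mar 26, 2261: 365 days.
Mar 26, 2261 → Mar 26, 2262: 365 days.
Mar 26, 2262 → Mar 26, 2263: 365 days.
Mar 26, 2263 → Mar 26, 2264: 366 days (Feb 29, 2264 is in that span).
Mar 26, 2264 → Mar 26, 2265: 365 days.
Mar 26, 2265 → Mar 26, 2266: 365 days.
Mar 26, 2266 → Mar 26, 2267: 365 days.
Mar 26, 2267 → Mar 26, 2268: 366 days (Feb 29, 2268 is in that span).
Mar 26, 2268 → Mar 26, 2269: 365 days.
Mar 26, 2269 → Mar 26, 2270: 365 days.
Mar 26, 2270 → Mar 26, 2271: 365 days.
Mar 26, 2271 → Mar 26, 2272: 366 days (Feb 29, 2272 is in that span).
Mar 26, 2272 → Mar 26, 2273: 365 days.
Mar 26, 2273 → Mar 26, 2274: 365 days.
Mar 26, 2274 → Mar 26, 2275: 365 days.
Mar 26, 2275 → Mar 26, 2276: 366 days (Feb 29, 2276 is in that span).
Mar 26, 2276 → Mar 26, 2277: 365 days.
Mar 26, 2277 → Mar 26, 2278: 365 days.
Mar 26, 2278 → Mar 26, 2279: 365 days.
Mar 26, 2279 → Apr 26, 2279: 31 days (March has 31).
Apr 26, 2279 → May 26, 2279: 30 days (April has 30).
May 26, 2279 → Jun 26, 2279: 31 days (May has 31).
Jun 26, 2279 → Jul 26, 2279: 30 days (June has 30).
Jul 26, 2279 → Aug 26, 2279: 31 days (July has 31).
Aug 26, 2279 → Sep 26, 2279: 31 days (August has 31).
Sep 26, 2279 → Oct 26, 2279: 30 days (September has 30).
Oct 26, 2279 → Nov 9, 2279: 14 days.
Total: 7167 days.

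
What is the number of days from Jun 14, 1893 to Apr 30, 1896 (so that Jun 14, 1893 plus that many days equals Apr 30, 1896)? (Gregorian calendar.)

1051

Jun 14, 1893 → Jun 14, 1894: 365 days.
Jun 14, 1894 → Jun 14, 1895: 365 days.
Jun 14, 1895 → Jul 14, 1895: 30 days (June has 30).
Jul 14, 1895 → Aug 14, 1895: 31 days (July has 31).
Aug 14, 1895 → Sep 14, 1895: 31 days (August has 31).
Sep 14, 1895 → Oct 14, 1895: 30 days (September has 30).
Oct 14, 1895 → Nov 14, 1895: 31 days (October has 31).
Nov 14, 1895 → Dec 14, 1895: 30 days (November has 30).
Dec 14, 1895 → Jan 14, 1896: 31 days (December has 31).
Jan 14, 1896 → Feb 14, 1896: 31 days (January has 31).
Feb 14, 1896 → Mar 14, 1896: 29 days (February has 29).
Mar 14, 1896 → Apr 14, 1896: 31 days (March has 31).
Apr 14, 1896 → Apr 30, 1896: 16 days.
Total: 1051 days.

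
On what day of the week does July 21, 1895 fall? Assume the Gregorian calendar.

Doomsday rule: the anchor day for the 1800s is Friday. For year 95: 95÷12 = 7 r 11, and 11÷4 = 2, so 7+11+2 = 20.
Friday + 20 ≡ Thursday — that's 1895's doomsday.
In July the doomsday date is Jul 11.
Jul 21 is 10 days after Jul 11; 10 mod 7 = 3, so Thursday + 3 = Sunday.

Sunday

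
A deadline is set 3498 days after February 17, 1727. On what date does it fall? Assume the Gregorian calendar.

+365 (one year) → Feb 17, 1728 (3133 left).
+366 (one year; includes Feb 29, 1728) → Feb 17, 1729 (2767 left).
+365 (one year) → Feb 17, 1730 (2402 left).
+365 (one year) → Feb 17, 1731 (2037 left).
+365 (one year) → Feb 17, 1732 (1672 left).
+366 (one year; includes Feb 29, 1732) → Feb 17, 1733 (1306 left).
+365 (one year) → Feb 17, 1734 (941 left).
+365 (one year) → Feb 17, 1735 (576 left).
+365 (one year) → Feb 17, 1736 (211 left).
Feb has 29 days: +13 → Mar 1, 1736 (198 left).
Mar has 31 days: +31 → Apr 1, 1736 (167 left).
Apr has 30 days: +30 → May 1, 1736 (137 left).
May has 31 days: +31 → Jun 1, 1736 (106 left).
Jun has 30 days: +30 → Jul 1, 1736 (76 left).
Jul has 31 days: +31 → Aug 1, 1736 (45 left).
Aug has 31 days: +31 → Sep 1, 1736 (14 left).
+14 → Sep 15, 1736.

September 15, 1736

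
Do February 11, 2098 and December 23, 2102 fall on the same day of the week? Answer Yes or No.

No

From Feb 11, 2098 to Dec 23, 2102 is 1775 days.
1775 mod 7 = 4, so they are different weekdays.
(Feb 11, 2098 is a Tuesday; Dec 23, 2102 is a Saturday.)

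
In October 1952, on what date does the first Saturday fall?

October 1, 1952 is a Wednesday.
The first Saturday is therefore October 4 (3 days later).

October 4, 1952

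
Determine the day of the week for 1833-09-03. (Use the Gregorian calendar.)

Doomsday rule: the anchor day for the 1800s is Friday. For year 33: 33÷12 = 2 r 9, and 9÷4 = 2, so 2+9+2 = 13.
Friday + 13 ≡ Thursday — that's 1833's doomsday.
In September the doomsday date is Sep 5.
Sep 3 is 2 days before Sep 5; 2 mod 7 = 2, so Thursday − 2 = Tuesday.

Tuesday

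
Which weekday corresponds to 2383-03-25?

Doomsday rule: the anchor day for the 2300s is Wednesday. For year 83: 83÷12 = 6 r 11, and 11÷4 = 2, so 6+11+2 = 19.
Wednesday + 19 ≡ Monday — that's 2383's doomsday.
In March the doomsday date is Mar 14.
Mar 25 is 11 days after Mar 14; 11 mod 7 = 4, so Monday + 4 = Friday.

Friday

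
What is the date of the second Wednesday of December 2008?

December 1, 2008 is a Monday.
The first Wednesday is therefore December 3 (2 days later).
The second Wednesday is 3 + 1×7 = December 10.

December 10, 2008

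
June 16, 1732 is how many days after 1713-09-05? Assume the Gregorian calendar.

Sep 5, 1713 → Sep 5, 1714: 365 days.
Sep 5, 1714 → Sep 5, 1715: 365 days.
Sep 5, 1715 → Sep 5, 1716: 366 days (Feb 29, 1716 is in that span).
Sep 5, 1716 → Sep 5, 1717: 365 days.
Sep 5, 1717 → Sep 5, 1718: 365 days.
Sep 5, 1718 → Sep 5, 1719: 365 days.
Sep 5, 1719 → Sep 5, 1720: 366 days (Feb 29, 1720 is in that span).
Sep 5, 1720 → Sep 5, 1721: 365 days.
Sep 5, 1721 → Sep 5, 1722: 365 days.
Sep 5, 1722 → Sep 5, 1723: 365 days.
Sep 5, 1723 → Sep 5, 1724: 366 days (Feb 29, 1724 is in that span).
Sep 5, 1724 → Sep 5, 1725: 365 days.
Sep 5, 1725 → Sep 5, 1726: 365 days.
Sep 5, 1726 → Sep 5, 1727: 365 days.
Sep 5, 1727 → Sep 5, 1728: 366 days (Feb 29, 1728 is in that span).
Sep 5, 1728 → Sep 5, 1729: 365 days.
Sep 5, 1729 → Sep 5, 1730: 365 days.
Sep 5, 1730 → Sep 5, 1731: 365 days.
Sep 5, 1731 → Oct 5, 1731: 30 days (September has 30).
Oct 5, 1731 → Nov 5, 1731: 31 days (October has 31).
Nov 5, 1731 → Dec 5, 1731: 30 days (November has 30).
Dec 5, 1731 → Jan 5, 1732: 31 days (December has 31).
Jan 5, 1732 → Feb 5, 1732: 31 days (January has 31).
Feb 5, 1732 → Mar 5, 1732: 29 days (February has 29).
Mar 5, 1732 → Apr 5, 1732: 31 days (March has 31).
Apr 5, 1732 → May 5, 1732: 30 days (April has 30).
May 5, 1732 → Jun 5, 1732: 31 days (May has 31).
Jun 5, 1732 → Jun 16, 1732: 11 days.
Total: 6859 days.

6859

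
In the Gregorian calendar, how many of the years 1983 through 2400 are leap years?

102

Multiples of 4 in [1983,2400]: 105.
Of those, multiples of 100: 5 (not leap unless ÷400).
Multiples of 400: 2.
Leap years = 105 − 5 + 2 = 102.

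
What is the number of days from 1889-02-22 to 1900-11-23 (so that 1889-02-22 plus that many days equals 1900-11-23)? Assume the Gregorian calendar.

4291

Feb 22, 1889 → Feb 22, 1890: 365 days.
Feb 22, 1890 → Feb 22, 1891: 365 days.
Feb 22, 1891 → Feb 22, 1892: 365 days.
Feb 22, 1892 → Feb 22, 1893: 366 days (Feb 29, 1892 is in that span).
Feb 22, 1893 → Feb 22, 1894: 365 days.
Feb 22, 1894 → Feb 22, 1895: 365 days.
Feb 22, 1895 → Feb 22, 1896: 365 days.
Feb 22, 1896 → Feb 22, 1897: 366 days (Feb 29, 1896 is in that span).
Feb 22, 1897 → Feb 22, 1898: 365 days.
Feb 22, 1898 → Feb 22, 1899: 365 days.
Feb 22, 1899 → Feb 22, 1900: 365 days.
Feb 22, 1900 → Mar 22, 1900: 28 days (February has 28).
Mar 22, 1900 → Apr 22, 1900: 31 days (March has 31).
Apr 22, 1900 → May 22, 1900: 30 days (April has 30).
May 22, 1900 → Jun 22, 1900: 31 days (May has 31).
Jun 22, 1900 → Jul 22, 1900: 30 days (June has 30).
Jul 22, 1900 → Aug 22, 1900: 31 days (July has 31).
Aug 22, 1900 → Sep 22, 1900: 31 days (August has 31).
Sep 22, 1900 → Oct 22, 1900: 30 days (September has 30).
Oct 22, 1900 → Nov 22, 1900: 31 days (October has 31).
Nov 22, 1900 → Nov 23, 1900: 1 days.
Total: 4291 days.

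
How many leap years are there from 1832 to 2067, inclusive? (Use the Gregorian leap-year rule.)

58

Multiples of 4 in [1832,2067]: 59.
Of those, multiples of 100: 2 (not leap unless ÷400).
Multiples of 400: 1.
Leap years = 59 − 2 + 1 = 58.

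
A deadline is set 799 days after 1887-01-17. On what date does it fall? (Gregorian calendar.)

+365 (one year) → Jan 17, 1888 (434 left).
+366 (one year; includes Feb 29, 1888) → Jan 17, 1889 (68 left).
Jan has 31 days: +15 → Feb 1, 1889 (53 left).
Feb has 28 days: +28 → Mar 1, 1889 (25 left).
+25 → Mar 26, 1889.

March 26, 1889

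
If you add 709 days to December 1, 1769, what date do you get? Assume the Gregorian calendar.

+365 (one year) → Dec 1, 1770 (344 left).
Dec has 31 days: +31 → Jan 1, 1771 (313 left).
Jan has 31 days: +31 → Feb 1, 1771 (282 left).
Feb has 28 days: +28 → Mar 1, 1771 (254 left).
Mar has 31 days: +31 → Apr 1, 1771 (223 left).
Apr has 30 days: +30 → May 1, 1771 (193 left).
May has 31 days: +31 → Jun 1, 1771 (162 left).
Jun has 30 days: +30 → Jul 1, 1771 (132 left).
Jul has 31 days: +31 → Aug 1, 1771 (101 left).
Aug has 31 days: +31 → Sep 1, 1771 (70 left).
Sep has 30 days: +30 → Oct 1, 1771 (40 left).
Oct has 31 days: +31 → Nov 1, 1771 (9 left).
+9 → Nov 10, 1771.

November 10, 1771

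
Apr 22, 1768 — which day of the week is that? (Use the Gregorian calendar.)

Doomsday rule: the anchor day for the 1700s is Sunday. For year 68: 68÷12 = 5 r 8, and 8÷4 = 2, so 5+8+2 = 15.
Sunday + 15 ≡ Monday — that's 1768's doomsday.
In April the doomsday date is Apr 4.
Apr 22 is 18 days after Apr 4; 18 mod 7 = 4, so Monday + 4 = Friday.

Friday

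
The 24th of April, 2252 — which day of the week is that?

Saturday

Doomsday rule: the anchor day for the 2200s is Friday. For year 52: 52÷12 = 4 r 4, and 4÷4 = 1, so 4+4+1 = 9.
Friday + 9 ≡ Sunday — that's 2252's doomsday.
In April the doomsday date is Apr 4.
Apr 24 is 20 days after Apr 4; 20 mod 7 = 6, so Sunday + 6 = Saturday.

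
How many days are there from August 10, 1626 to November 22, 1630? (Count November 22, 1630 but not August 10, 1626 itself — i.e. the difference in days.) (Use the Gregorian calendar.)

Aug 10, 1626 → Aug 10, 1627: 365 days.
Aug 10, 1627 → Aug 10, 1628: 366 days (Feb 29, 1628 is in that span).
Aug 10, 1628 → Aug 10, 1629: 365 days.
Aug 10, 1629 → Aug 10, 1630: 365 days.
Aug 10, 1630 → Sep 10, 1630: 31 days (August has 31).
Sep 10, 1630 → Oct 10, 1630: 30 days (September has 30).
Oct 10, 1630 → Nov 10, 1630: 31 days (October has 31).
Nov 10, 1630 → Nov 22, 1630: 12 days.
Total: 1565 days.

1565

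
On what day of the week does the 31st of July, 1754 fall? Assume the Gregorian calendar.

Doomsday rule: the anchor day for the 1700s is Sunday. For year 54: 54÷12 = 4 r 6, and 6÷4 = 1, so 4+6+1 = 11.
Sunday + 11 ≡ Thursday — that's 1754's doomsday.
In July the doomsday date is Jul 11.
Jul 31 is 20 days after Jul 11; 20 mod 7 = 6, so Thursday + 6 = Wednesday.

Wednesday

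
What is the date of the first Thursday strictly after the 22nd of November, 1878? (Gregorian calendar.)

Nov 22, 1878 is a Friday.
From Friday to the next Thursday is 6 days.
Nov 22, 1878 + 6 = Nov 28, 1878.

November 28, 1878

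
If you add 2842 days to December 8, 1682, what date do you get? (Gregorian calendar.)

+365 (one year) → Dec 8, 1683 (2477 left).
+366 (one year; includes Feb 29, 1684) → Dec 8, 1684 (2111 left).
+365 (one year) → Dec 8, 1685 (1746 left).
+365 (one year) → Dec 8, 1686 (1381 left).
+365 (one year) → Dec 8, 1687 (1016 left).
+366 (one year; includes Feb 29, 1688) → Dec 8, 1688 (650 left).
+365 (one year) → Dec 8, 1689 (285 left).
Dec has 31 days: +24 → Jan 1, 1690 (261 left).
Jan has 31 days: +31 → Feb 1, 1690 (230 left).
Feb has 28 days: +28 → Mar 1, 1690 (202 left).
Mar has 31 days: +31 → Apr 1, 1690 (171 left).
Apr has 30 days: +30 → May 1, 1690 (141 left).
May has 31 days: +31 → Jun 1, 1690 (110 left).
Jun has 30 days: +30 → Jul 1, 1690 (80 left).
Jul has 31 days: +31 → Aug 1, 1690 (49 left).
Aug has 31 days: +31 → Sep 1, 1690 (18 left).
+18 → Sep 19, 1690.

September 19, 1690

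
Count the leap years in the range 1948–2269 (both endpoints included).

79

Multiples of 4 in [1948,2269]: 81.
Of those, multiples of 100: 3 (not leap unless ÷400).
Multiples of 400: 1.
Leap years = 81 − 3 + 1 = 79.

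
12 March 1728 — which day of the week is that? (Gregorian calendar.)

Doomsday rule: the anchor day for the 1700s is Sunday. For year 28: 28÷12 = 2 r 4, and 4÷4 = 1, so 2+4+1 = 7.
Sunday + 7 ≡ Sunday — that's 1728's doomsday.
In March the doomsday date is Mar 14.
Mar 12 is 2 days before Mar 14; 2 mod 7 = 2, so Sunday − 2 = Friday.

Friday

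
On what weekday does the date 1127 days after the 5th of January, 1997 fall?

Sunday

Jan 5, 1997 is a Sunday.
1127 mod 7 = 0, so 1127 days after a Sunday is Sunday + 0 = Sunday.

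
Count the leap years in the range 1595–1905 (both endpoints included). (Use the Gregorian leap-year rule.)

Multiples of 4 in [1595,1905]: 78.
Of those, multiples of 100: 4 (not leap unless ÷400).
Multiples of 400: 1.
Leap years = 78 − 4 + 1 = 75.

75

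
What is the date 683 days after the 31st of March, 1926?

+365 (one year) → Mar 31, 1927 (318 left).
Mar has 31 days: +1 → Apr 1, 1927 (317 left).
Apr has 30 days: +30 → May 1, 1927 (287 left).
May has 31 days: +31 → Jun 1, 1927 (256 left).
Jun has 30 days: +30 → Jul 1, 1927 (226 left).
Jul has 31 days: +31 → Aug 1, 1927 (195 left).
Aug has 31 days: +31 → Sep 1, 1927 (164 left).
Sep has 30 days: +30 → Oct 1, 1927 (134 left).
Oct has 31 days: +31 → Nov 1, 1927 (103 left).
Nov has 30 days: +30 → Dec 1, 1927 (73 left).
Dec has 31 days: +31 → Jan 1, 1928 (42 left).
Jan has 31 days: +31 → Feb 1, 1928 (11 left).
+11 → Feb 12, 1928.

February 12, 1928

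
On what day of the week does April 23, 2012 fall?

Monday

Doomsday rule: the anchor day for the 2000s is Tuesday. For year 12: 12÷12 = 1 r 0, and 0÷4 = 0, so 1+0+0 = 1.
Tuesday + 1 ≡ Wednesday — that's 2012's doomsday.
In April the doomsday date is Apr 4.
Apr 23 is 19 days after Apr 4; 19 mod 7 = 5, so Wednesday + 5 = Monday.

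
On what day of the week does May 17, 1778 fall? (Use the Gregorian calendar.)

Doomsday rule: the anchor day for the 1700s is Sunday. For year 78: 78÷12 = 6 r 6, and 6÷4 = 1, so 6+6+1 = 13.
Sunday + 13 ≡ Saturday — that's 1778's doomsday.
In May the doomsday date is May 9.
May 17 is 8 days after May 9; 8 mod 7 = 1, so Saturday + 1 = Sunday.

Sunday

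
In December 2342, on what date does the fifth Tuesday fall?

December 29, 2342

December 1, 2342 is a Tuesday.
The first Tuesday is therefore December 1 (same day).
The fifth Tuesday is 1 + 4×7 = December 29.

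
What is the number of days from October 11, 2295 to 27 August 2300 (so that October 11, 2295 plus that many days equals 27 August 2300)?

1781

Oct 11, 2295 → Oct 11, 2296: 366 days (Feb 29, 2296 is in that span).
Oct 11, 2296 → Oct 11, 2297: 365 days.
Oct 11, 2297 → Oct 11, 2298: 365 days.
Oct 11, 2298 → Oct 11, 2299: 365 days.
Oct 11, 2299 → Nov 11, 2299: 31 days (October has 31).
Nov 11, 2299 → Dec 11, 2299: 30 days (November has 30).
Dec 11, 2299 → Jan 11, 2300: 31 days (December has 31).
Jan 11, 2300 → Feb 11, 2300: 31 days (January has 31).
Feb 11, 2300 → Mar 11, 2300: 28 days (February has 28).
Mar 11, 2300 → Apr 11, 2300: 31 days (March has 31).
Apr 11, 2300 → May 11, 2300: 30 days (April has 30).
May 11, 2300 → Jun 11, 2300: 31 days (May has 31).
Jun 11, 2300 → Jul 11, 2300: 30 days (June has 30).
Jul 11, 2300 → Aug 11, 2300: 31 days (July has 31).
Aug 11, 2300 → Aug 27, 2300: 16 days.
Total: 1781 days.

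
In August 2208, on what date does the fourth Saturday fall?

August 1, 2208 is a Monday.
The first Saturday is therefore August 6 (5 days later).
The fourth Saturday is 6 + 3×7 = August 27.

August 27, 2208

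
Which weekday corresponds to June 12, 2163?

Doomsday rule: the anchor day for the 2100s is Sunday. For year 63: 63÷12 = 5 r 3, and 3÷4 = 0, so 5+3+0 = 8.
Sunday + 8 ≡ Monday — that's 2163's doomsday.
In June the doomsday date is Jun 6.
Jun 12 is 6 days after Jun 6; 6 mod 7 = 6, so Monday + 6 = Sunday.

Sunday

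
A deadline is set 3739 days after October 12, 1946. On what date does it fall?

January 6, 1957

+365 (one year) → Oct 12, 1947 (3374 left).
+366 (one year; includes Feb 29, 1948) → Oct 12, 1948 (3008 left).
+365 (one year) → Oct 12, 1949 (2643 left).
+365 (one year) → Oct 12, 1950 (2278 left).
+365 (one year) → Oct 12, 1951 (1913 left).
+366 (one year; includes Feb 29, 1952) → Oct 12, 1952 (1547 left).
+365 (one year) → Oct 12, 1953 (1182 left).
+365 (one year) → Oct 12, 1954 (817 left).
+365 (one year) → Oct 12, 1955 (452 left).
+366 (one year; includes Feb 29, 1956) → Oct 12, 1956 (86 left).
Oct has 31 days: +20 → Nov 1, 1956 (66 left).
Nov has 30 days: +30 → Dec 1, 1956 (36 left).
Dec has 31 days: +31 → Jan 1, 1957 (5 left).
+5 → Jan 6, 1957.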